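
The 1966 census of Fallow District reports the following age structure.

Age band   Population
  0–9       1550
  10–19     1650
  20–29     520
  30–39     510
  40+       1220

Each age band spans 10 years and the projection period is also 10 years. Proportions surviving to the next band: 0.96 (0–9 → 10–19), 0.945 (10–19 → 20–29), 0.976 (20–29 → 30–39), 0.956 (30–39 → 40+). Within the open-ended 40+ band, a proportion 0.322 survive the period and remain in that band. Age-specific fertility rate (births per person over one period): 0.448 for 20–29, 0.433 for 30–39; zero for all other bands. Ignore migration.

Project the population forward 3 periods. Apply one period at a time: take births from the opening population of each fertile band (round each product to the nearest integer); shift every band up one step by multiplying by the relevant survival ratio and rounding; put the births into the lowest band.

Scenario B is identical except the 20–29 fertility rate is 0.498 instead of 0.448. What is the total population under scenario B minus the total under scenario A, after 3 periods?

Let group 1 be 0–9 through group 5 = 40+.
— Period 1 —
Births: 520 * 0.448 = 233 ; 510 * 0.433 = 221 — total 454
Group 2: 1550 * 0.96 = 1488
Group 3: 1650 * 0.945 = 1559
Group 4: 520 * 0.976 = 508
Group 5: 510 * 0.956 + 1220 * 0.322 = 488 + 393 = 881
→ [454, 1488, 1559, 508, 881]
— Period 2 —
Births: 1559 * 0.448 = 698 ; 508 * 0.433 = 220 — total 918
Group 2: 454 * 0.96 = 436
Group 3: 1488 * 0.945 = 1406
Group 4: 1559 * 0.976 = 1522
Group 5: 508 * 0.956 + 881 * 0.322 = 486 + 284 = 770
→ [918, 436, 1406, 1522, 770]
— Period 3 —
Births: 1406 * 0.448 = 630 ; 1522 * 0.433 = 659 — total 1289
Group 2: 918 * 0.96 = 881
Group 3: 436 * 0.945 = 412
Group 4: 1406 * 0.976 = 1372
Group 5: 1522 * 0.956 + 770 * 0.322 = 1455 + 248 = 1703
→ [1289, 881, 412, 1372, 1703]
Scenario A total after 3 periods: 5657
Scenario B projection —
— Period 1 —
Births: 520 * 0.498 = 259 ; 510 * 0.433 = 221 — total 480
Group 2: 1550 * 0.96 = 1488
Group 3: 1650 * 0.945 = 1559
Group 4: 520 * 0.976 = 508
Group 5: 510 * 0.956 + 1220 * 0.322 = 488 + 393 = 881
→ [480, 1488, 1559, 508, 881]
— Period 2 —
Births: 1559 * 0.498 = 776 ; 508 * 0.433 = 220 — total 996
Group 2: 480 * 0.96 = 461
Group 3: 1488 * 0.945 = 1406
Group 4: 1559 * 0.976 = 1522
Group 5: 508 * 0.956 + 881 * 0.322 = 486 + 284 = 770
→ [996, 461, 1406, 1522, 770]
— Period 3 —
Births: 1406 * 0.498 = 700 ; 1522 * 0.433 = 659 — total 1359
Group 2: 996 * 0.96 = 956
Group 3: 461 * 0.945 = 436
Group 4: 1406 * 0.976 = 1372
Group 5: 1522 * 0.956 + 770 * 0.322 = 1455 + 248 = 1703
→ [1359, 956, 436, 1372, 1703]
Scenario B total after 3 periods: 5826
Difference B − A = 5826 − 5657 = 169

169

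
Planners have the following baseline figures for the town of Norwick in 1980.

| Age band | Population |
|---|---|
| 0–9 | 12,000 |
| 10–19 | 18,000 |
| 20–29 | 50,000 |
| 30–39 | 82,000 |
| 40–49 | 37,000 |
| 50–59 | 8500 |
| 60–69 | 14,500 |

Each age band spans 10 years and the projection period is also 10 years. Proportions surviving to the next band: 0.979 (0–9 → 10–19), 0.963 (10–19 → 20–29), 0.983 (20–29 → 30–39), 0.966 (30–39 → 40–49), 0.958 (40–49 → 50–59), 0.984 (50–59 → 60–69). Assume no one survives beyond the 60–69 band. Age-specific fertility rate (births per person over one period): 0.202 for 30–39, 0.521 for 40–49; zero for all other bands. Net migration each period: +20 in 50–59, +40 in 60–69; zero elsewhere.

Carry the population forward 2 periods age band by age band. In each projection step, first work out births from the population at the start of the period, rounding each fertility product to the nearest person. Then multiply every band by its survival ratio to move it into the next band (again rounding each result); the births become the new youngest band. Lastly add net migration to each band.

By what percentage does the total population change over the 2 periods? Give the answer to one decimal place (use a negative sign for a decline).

23.0

Let band 1 be 0–9 through band 7 = 60–69.
[period 1]
Births: 82000 × 0.202 = 16564, 37000 × 0.521 = 19277 → 35841
Band 2: 12000 × 0.979 = 11748
Band 3: 18000 × 0.963 = 17334
Band 4: 50000 × 0.983 = 49150
Band 5: 82000 × 0.966 = 79212
Band 6: 37000 × 0.958 = 35446
Band 7: 8500 × 0.984 = 8364
Net migration: Band 6 + 20 → 35466; Band 7 + 40 → 8404
→ [35841, 11748, 17334, 49150, 79212, 35466, 8404]
[period 2]
Births: 49150 × 0.202 = 9928, 79212 × 0.521 = 41269 → 51197
Band 2: 35841 × 0.979 = 35088
Band 3: 11748 × 0.963 = 11313
Band 4: 17334 × 0.983 = 17039
Band 5: 49150 × 0.966 = 47479
Band 6: 79212 × 0.958 = 75885
Band 7: 35466 × 0.984 = 34899
Net migration: Band 6 + 20 → 75905; Band 7 + 40 → 34939
→ [51197, 35088, 11313, 17039, 47479, 75905, 34939]
Total: 222000 → 272960; change = 50960; percentage change = 23.0%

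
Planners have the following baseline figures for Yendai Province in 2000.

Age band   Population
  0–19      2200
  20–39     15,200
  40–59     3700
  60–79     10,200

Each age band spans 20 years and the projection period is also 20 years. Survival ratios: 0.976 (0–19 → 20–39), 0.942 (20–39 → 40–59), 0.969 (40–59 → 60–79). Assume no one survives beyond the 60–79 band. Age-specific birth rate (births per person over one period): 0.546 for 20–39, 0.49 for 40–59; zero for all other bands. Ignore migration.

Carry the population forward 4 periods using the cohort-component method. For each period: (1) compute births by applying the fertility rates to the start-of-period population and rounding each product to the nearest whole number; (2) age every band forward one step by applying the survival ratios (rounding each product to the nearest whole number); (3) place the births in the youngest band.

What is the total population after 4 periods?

(Groups numbered youngest = 1 to oldest = 4.)
Period 1.
Births: 15200 * 0.546 = 8299  |  3700 * 0.49 = 1813 — total 10112
Group 2: 2200 * 0.976 = 2147
Group 3: 15200 * 0.942 = 14318
Group 4: 3700 * 0.969 = 3585
End of period: [10112, 2147, 14318, 3585]
Period 2.
Births: 2147 * 0.546 = 1172  |  14318 * 0.49 = 7016 — total 8188
Group 2: 10112 * 0.976 = 9869
Group 3: 2147 * 0.942 = 2022
Group 4: 14318 * 0.969 = 13874
End of period: [8188, 9869, 2022, 13874]
Period 3.
Births: 9869 * 0.546 = 5388  |  2022 * 0.49 = 991 — total 6379
Group 2: 8188 * 0.976 = 7991
Group 3: 9869 * 0.942 = 9297
Group 4: 2022 * 0.969 = 1959
End of period: [6379, 7991, 9297, 1959]
Period 4.
Births: 7991 * 0.546 = 4363  |  9297 * 0.49 = 4556 — total 8919
Group 2: 6379 * 0.976 = 6226
Group 3: 7991 * 0.942 = 7528
Group 4: 9297 * 0.969 = 9009
End of period: [8919, 6226, 7528, 9009]
Total after period 4: 8919 + 6226 + 7528 + 9009 = 31682

31682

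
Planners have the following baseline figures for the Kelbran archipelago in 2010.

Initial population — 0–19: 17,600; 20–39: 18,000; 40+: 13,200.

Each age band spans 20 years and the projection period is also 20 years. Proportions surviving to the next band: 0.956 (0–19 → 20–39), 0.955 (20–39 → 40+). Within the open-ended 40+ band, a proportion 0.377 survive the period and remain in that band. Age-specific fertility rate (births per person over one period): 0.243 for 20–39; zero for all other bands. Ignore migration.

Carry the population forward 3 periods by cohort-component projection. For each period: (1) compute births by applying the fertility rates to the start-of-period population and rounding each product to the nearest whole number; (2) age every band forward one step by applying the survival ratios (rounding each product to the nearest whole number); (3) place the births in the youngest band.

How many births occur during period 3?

1016

Period 1.
Births: 18000 * 0.243 = 4374
20–39: 17600 * 0.956 = 16826
40+: 18000 * 0.955 + 13200 * 0.377 = 17190 + 4976 = 22166
Population now: 0–19=4374, 20–39=16826, 40+=22166
Period 2.
Births: 16826 * 0.243 = 4089
20–39: 4374 * 0.956 = 4182
40+: 16826 * 0.955 + 22166 * 0.377 = 16069 + 8357 = 24426
Population now: 0–19=4089, 20–39=4182, 40+=24426
Period 3.
Births: 4182 * 0.243 = 1016
20–39: 4089 * 0.956 = 3909
40+: 4182 * 0.955 + 24426 * 0.377 = 3994 + 9209 = 13203
Population now: 0–19=1016, 20–39=3909, 40+=13203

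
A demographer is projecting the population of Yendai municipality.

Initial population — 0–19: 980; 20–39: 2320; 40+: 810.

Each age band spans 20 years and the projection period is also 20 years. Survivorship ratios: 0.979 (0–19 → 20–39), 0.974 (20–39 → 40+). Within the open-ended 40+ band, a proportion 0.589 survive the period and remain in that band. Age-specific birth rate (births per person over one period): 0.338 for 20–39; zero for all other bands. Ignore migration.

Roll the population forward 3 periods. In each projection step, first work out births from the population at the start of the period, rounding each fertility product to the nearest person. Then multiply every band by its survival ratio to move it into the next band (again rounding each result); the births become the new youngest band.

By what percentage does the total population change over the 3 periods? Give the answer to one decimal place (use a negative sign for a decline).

[period 1]
Births: 2320 × 0.338 = 784
20–39: 980 × 0.979 = 959
40+: 2320 × 0.974 + 810 × 0.589 = 2260 + 477 = 2737
Giving 784 / 959 / 2737.
[period 2]
Births: 959 × 0.338 = 324
20–39: 784 × 0.979 = 768
40+: 959 × 0.974 + 2737 × 0.589 = 934 + 1612 = 2546
Giving 324 / 768 / 2546.
[period 3]
Births: 768 × 0.338 = 260
20–39: 324 × 0.979 = 317
40+: 768 × 0.974 + 2546 × 0.589 = 748 + 1500 = 2248
Giving 260 / 317 / 2248.
Total: 4110 → 2825; change = -1285; percentage change = -31.3%

-31.3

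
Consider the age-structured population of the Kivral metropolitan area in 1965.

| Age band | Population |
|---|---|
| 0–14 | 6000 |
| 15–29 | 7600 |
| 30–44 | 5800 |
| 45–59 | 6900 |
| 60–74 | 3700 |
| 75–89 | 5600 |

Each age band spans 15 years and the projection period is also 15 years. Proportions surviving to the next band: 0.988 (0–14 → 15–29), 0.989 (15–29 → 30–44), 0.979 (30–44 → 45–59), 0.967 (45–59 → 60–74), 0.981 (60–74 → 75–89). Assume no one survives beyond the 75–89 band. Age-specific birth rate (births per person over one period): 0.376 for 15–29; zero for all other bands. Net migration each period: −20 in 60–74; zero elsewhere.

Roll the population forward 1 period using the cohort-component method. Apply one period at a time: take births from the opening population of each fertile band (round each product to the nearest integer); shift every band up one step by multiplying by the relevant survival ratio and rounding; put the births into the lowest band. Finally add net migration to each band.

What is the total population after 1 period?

32262

(Bands numbered youngest = 1 to oldest = 6.)
[period 1]
Births: 7600 * 0.376 = 2858
Band 2: 6000 * 0.988 = 5928
Band 3: 7600 * 0.989 = 7516
Band 4: 5800 * 0.979 = 5678
Band 5: 6900 * 0.967 = 6672
Band 6: 3700 * 0.981 = 3630
Net migration: Band 5 − 20 → 6652
End of period: [2858, 5928, 7516, 5678, 6652, 3630]
Total after period 1: 2858 + 5928 + 7516 + 5678 + 6652 + 3630 = 32262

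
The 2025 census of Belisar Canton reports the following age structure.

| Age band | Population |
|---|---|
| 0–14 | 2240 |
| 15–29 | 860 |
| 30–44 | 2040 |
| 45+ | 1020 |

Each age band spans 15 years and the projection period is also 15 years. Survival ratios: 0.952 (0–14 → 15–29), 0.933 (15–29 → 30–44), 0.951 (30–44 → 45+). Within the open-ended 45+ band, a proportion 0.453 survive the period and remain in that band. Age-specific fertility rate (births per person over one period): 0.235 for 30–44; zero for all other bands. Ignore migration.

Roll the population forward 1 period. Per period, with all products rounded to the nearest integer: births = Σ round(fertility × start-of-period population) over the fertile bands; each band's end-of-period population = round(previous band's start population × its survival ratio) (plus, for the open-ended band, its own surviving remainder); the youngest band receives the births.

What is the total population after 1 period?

5815

Period 1.
Births: 2040 * 0.235 = 479
15–29: 2240 * 0.952 = 2132
30–44: 860 * 0.933 = 802
45+: 2040 * 0.951 + 1020 * 0.453 = 1940 + 462 = 2402
Giving 479 / 2132 / 802 / 2402.
Total after period 1: 479 + 2132 + 802 + 2402 = 5815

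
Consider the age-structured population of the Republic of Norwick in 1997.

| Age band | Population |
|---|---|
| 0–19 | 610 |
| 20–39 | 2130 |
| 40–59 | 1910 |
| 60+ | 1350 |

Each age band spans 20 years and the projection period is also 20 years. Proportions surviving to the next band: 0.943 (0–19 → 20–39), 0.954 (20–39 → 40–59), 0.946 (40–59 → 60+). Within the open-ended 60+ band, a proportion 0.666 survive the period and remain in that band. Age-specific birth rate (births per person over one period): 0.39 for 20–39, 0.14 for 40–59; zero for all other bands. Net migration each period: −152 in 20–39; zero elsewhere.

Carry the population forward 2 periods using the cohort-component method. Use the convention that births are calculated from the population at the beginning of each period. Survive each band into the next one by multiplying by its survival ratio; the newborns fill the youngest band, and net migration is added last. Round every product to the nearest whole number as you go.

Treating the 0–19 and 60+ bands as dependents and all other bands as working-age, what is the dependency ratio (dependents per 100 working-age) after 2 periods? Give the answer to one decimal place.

324.2

— Period 1 —
Births: 2130 × 0.39 = 831, 1910 × 0.14 = 267 ⇒ total 1098
20–39: 610 × 0.943 = 575
40–59: 2130 × 0.954 = 2032
60+: 1910 × 0.946 + 1350 × 0.666 = 1807 + 899 = 2706
Net migration: 20–39 − 152 → 423
→ [1098, 423, 2032, 2706]
— Period 2 —
Births: 423 × 0.39 = 165, 2032 × 0.14 = 284 ⇒ total 449
20–39: 1098 × 0.943 = 1035
40–59: 423 × 0.954 = 404
60+: 2032 × 0.946 + 2706 × 0.666 = 1922 + 1802 = 3724
Net migration: 20–39 − 152 → 883
→ [449, 883, 404, 3724]
Dependents (band 0–19 + band 60+) = 449 + 3724 = 4173; working-age = 1287; ratio = 4173/1287 × 100 = 324.2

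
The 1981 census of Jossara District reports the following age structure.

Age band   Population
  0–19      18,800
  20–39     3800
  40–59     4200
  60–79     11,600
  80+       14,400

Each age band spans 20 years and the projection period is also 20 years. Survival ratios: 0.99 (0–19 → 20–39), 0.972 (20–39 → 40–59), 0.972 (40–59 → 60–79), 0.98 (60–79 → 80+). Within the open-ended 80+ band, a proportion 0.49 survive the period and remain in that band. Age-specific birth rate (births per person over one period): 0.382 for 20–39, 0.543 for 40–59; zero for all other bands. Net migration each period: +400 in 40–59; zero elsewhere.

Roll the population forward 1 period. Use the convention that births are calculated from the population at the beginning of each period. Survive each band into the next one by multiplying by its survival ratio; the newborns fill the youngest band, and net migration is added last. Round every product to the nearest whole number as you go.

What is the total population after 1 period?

Let group 1 be 0–19 through group 5 = 80+.
Period 1:
Births: 3800 × 0.382 = 1452, 4200 × 0.543 = 2281 — total 3733
Group 2: 18800 × 0.99 = 18612
Group 3: 3800 × 0.972 = 3694
Group 4: 4200 × 0.972 = 4082
Group 5: 11600 × 0.98 + 14400 × 0.49 = 11368 + 7056 = 18424
Net migration: Group 3 + 400 → 4094
Giving 3733 / 18612 / 4094 / 4082 / 18424.
Total after period 1: 3733 + 18612 + 4094 + 4082 + 18424 = 48945

48945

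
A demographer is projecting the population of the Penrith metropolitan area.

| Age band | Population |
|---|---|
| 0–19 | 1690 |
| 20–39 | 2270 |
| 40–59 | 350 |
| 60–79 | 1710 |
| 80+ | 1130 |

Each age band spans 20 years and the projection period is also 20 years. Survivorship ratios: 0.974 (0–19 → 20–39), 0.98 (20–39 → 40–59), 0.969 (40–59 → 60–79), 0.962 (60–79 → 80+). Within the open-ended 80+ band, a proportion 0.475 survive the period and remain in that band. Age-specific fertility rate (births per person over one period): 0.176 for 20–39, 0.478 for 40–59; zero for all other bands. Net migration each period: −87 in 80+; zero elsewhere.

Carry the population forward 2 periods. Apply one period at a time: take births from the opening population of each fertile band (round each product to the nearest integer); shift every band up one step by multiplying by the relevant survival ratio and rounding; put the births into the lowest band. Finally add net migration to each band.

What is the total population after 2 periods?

— Period 1 —
Births: 2270 × 0.176 = 400, 350 × 0.478 = 167 — total 567
20–39: 1690 × 0.974 = 1646
40–59: 2270 × 0.98 = 2225
60–79: 350 × 0.969 = 339
80+: 1710 × 0.962 + 1130 × 0.475 = 1645 + 537 = 2182
Net migration: 80+ − 87 → 2095
End of period: [567, 1646, 2225, 339, 2095]
— Period 2 —
Births: 1646 × 0.176 = 290, 2225 × 0.478 = 1064 — total 1354
20–39: 567 × 0.974 = 552
40–59: 1646 × 0.98 = 1613
60–79: 2225 × 0.969 = 2156
80+: 339 × 0.962 + 2095 × 0.475 = 326 + 995 = 1321
Net migration: 80+ − 87 → 1234
End of period: [1354, 552, 1613, 2156, 1234]
Total after period 2: 1354 + 552 + 1613 + 2156 + 1234 = 6909

6909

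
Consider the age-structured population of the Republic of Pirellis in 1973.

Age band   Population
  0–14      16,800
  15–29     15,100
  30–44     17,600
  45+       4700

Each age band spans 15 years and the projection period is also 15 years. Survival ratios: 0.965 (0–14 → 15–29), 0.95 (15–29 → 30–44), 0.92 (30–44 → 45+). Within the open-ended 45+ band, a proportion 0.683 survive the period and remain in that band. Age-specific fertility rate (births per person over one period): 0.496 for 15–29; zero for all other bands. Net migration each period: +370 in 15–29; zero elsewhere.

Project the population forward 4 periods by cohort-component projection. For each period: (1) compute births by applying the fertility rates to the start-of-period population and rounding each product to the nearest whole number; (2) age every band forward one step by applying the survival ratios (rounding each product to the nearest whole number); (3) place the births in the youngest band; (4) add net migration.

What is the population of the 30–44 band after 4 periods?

7892

— Period 1 —
Births: 15100 * 0.496 = 7490
15–29: 16800 * 0.965 = 16212
30–44: 15100 * 0.95 = 14345
45+: 17600 * 0.92 + 4700 * 0.683 = 16192 + 3210 = 19402
Net migration: 15–29 + 370 → 16582
Population now: 0–14=7490, 15–29=16582, 30–44=14345, 45+=19402
— Period 2 —
Births: 16582 * 0.496 = 8225
15–29: 7490 * 0.965 = 7228
30–44: 16582 * 0.95 = 15753
45+: 14345 * 0.92 + 19402 * 0.683 = 13197 + 13252 = 26449
Net migration: 15–29 + 370 → 7598
Population now: 0–14=8225, 15–29=7598, 30–44=15753, 45+=26449
— Period 3 —
Births: 7598 * 0.496 = 3769
15–29: 8225 * 0.965 = 7937
30–44: 7598 * 0.95 = 7218
45+: 15753 * 0.92 + 26449 * 0.683 = 14493 + 18065 = 32558
Net migration: 15–29 + 370 → 8307
Population now: 0–14=3769, 15–29=8307, 30–44=7218, 45+=32558
— Period 4 —
Births: 8307 * 0.496 = 4120
15–29: 3769 * 0.965 = 3637
30–44: 8307 * 0.95 = 7892
45+: 7218 * 0.92 + 32558 * 0.683 = 6641 + 22237 = 28878
Net migration: 15–29 + 370 → 4007
Population now: 0–14=4120, 15–29=4007, 30–44=7892, 45+=28878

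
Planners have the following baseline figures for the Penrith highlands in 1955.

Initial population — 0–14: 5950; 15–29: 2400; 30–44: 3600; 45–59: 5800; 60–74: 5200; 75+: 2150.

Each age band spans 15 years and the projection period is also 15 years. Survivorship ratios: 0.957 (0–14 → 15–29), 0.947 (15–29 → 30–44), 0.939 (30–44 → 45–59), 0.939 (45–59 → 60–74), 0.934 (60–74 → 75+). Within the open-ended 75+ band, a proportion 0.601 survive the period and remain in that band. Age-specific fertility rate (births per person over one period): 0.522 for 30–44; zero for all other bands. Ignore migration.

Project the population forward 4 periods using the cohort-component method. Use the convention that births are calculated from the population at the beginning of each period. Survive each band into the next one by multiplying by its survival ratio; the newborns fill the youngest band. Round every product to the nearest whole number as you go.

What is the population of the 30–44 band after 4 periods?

Numbering the groups 1..6 from youngest to oldest:
[period 1]
Births: 3600 * 0.522 = 1879
Group 2: 5950 * 0.957 = 5694
Group 3: 2400 * 0.947 = 2273
Group 4: 3600 * 0.939 = 3380
Group 5: 5800 * 0.939 = 5446
Group 6: 5200 * 0.934 + 2150 * 0.601 = 4857 + 1292 = 6149
Giving 1879 / 5694 / 2273 / 3380 / 5446 / 6149.
[period 2]
Births: 2273 * 0.522 = 1187
Group 2: 1879 * 0.957 = 1798
Group 3: 5694 * 0.947 = 5392
Group 4: 2273 * 0.939 = 2134
Group 5: 3380 * 0.939 = 3174
Group 6: 5446 * 0.934 + 6149 * 0.601 = 5087 + 3696 = 8783
Giving 1187 / 1798 / 5392 / 2134 / 3174 / 8783.
[period 3]
Births: 5392 * 0.522 = 2815
Group 2: 1187 * 0.957 = 1136
Group 3: 1798 * 0.947 = 1703
Group 4: 5392 * 0.939 = 5063
Group 5: 2134 * 0.939 = 2004
Group 6: 3174 * 0.934 + 8783 * 0.601 = 2965 + 5279 = 8244
Giving 2815 / 1136 / 1703 / 5063 / 2004 / 8244.
[period 4]
Births: 1703 * 0.522 = 889
Group 2: 2815 * 0.957 = 2694
Group 3: 1136 * 0.947 = 1076
Group 4: 1703 * 0.939 = 1599
Group 5: 5063 * 0.939 = 4754
Group 6: 2004 * 0.934 + 8244 * 0.601 = 1872 + 4955 = 6827
Giving 889 / 2694 / 1076 / 1599 / 4754 / 6827.

1076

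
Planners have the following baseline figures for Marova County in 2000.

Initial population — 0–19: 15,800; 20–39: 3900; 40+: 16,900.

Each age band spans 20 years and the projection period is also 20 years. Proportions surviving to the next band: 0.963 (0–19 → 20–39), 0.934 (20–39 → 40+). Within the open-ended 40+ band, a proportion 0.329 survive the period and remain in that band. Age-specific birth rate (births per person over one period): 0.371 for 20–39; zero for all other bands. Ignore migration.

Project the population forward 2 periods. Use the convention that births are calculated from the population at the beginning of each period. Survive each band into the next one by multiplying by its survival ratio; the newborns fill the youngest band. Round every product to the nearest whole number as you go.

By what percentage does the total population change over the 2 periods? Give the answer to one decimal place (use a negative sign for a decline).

Call the groups 1 to 3, youngest first.
Period 1:
Births: 3900 × 0.371 = 1447
Group 2: 15800 × 0.963 = 15215
Group 3: 3900 × 0.934 + 16900 × 0.329 = 3643 + 5560 = 9203
Population now: 0–19=1447, 20–39=15215, 40+=9203
Period 2:
Births: 15215 × 0.371 = 5645
Group 2: 1447 × 0.963 = 1393
Group 3: 15215 × 0.934 + 9203 × 0.329 = 14211 + 3028 = 17239
Population now: 0–19=5645, 20–39=1393, 40+=17239
Total: 36600 → 24277; change = -12323; percentage change = -33.7%

-33.7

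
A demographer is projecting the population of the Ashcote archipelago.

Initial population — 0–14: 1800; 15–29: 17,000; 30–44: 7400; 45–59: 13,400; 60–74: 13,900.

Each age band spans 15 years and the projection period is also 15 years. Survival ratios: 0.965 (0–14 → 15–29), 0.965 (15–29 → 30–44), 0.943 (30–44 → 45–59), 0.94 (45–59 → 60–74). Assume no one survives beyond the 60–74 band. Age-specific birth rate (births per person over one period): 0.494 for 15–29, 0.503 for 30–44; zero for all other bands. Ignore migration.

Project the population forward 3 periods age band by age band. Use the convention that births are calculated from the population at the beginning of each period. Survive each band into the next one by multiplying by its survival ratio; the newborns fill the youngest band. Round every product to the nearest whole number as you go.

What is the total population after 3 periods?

42821

Period 1:
Births: 17000 × 0.494 = 8398 ; 7400 × 0.503 = 3722 → total 12120
15–29: 1800 × 0.965 = 1737
30–44: 17000 × 0.965 = 16405
45–59: 7400 × 0.943 = 6978
60–74: 13400 × 0.94 = 12596
Giving 12120 / 1737 / 16405 / 6978 / 12596.
Period 2:
Births: 1737 × 0.494 = 858 ; 16405 × 0.503 = 8252 → total 9110
15–29: 12120 × 0.965 = 11696
30–44: 1737 × 0.965 = 1676
45–59: 16405 × 0.943 = 15470
60–74: 6978 × 0.94 = 6559
Giving 9110 / 11696 / 1676 / 15470 / 6559.
Period 3:
Births: 11696 × 0.494 = 5778 ; 1676 × 0.503 = 843 → total 6621
15–29: 9110 × 0.965 = 8791
30–44: 11696 × 0.965 = 11287
45–59: 1676 × 0.943 = 1580
60–74: 15470 × 0.94 = 14542
Giving 6621 / 8791 / 11287 / 1580 / 14542.
Total after period 3: 6621 + 8791 + 11287 + 1580 + 14542 = 42821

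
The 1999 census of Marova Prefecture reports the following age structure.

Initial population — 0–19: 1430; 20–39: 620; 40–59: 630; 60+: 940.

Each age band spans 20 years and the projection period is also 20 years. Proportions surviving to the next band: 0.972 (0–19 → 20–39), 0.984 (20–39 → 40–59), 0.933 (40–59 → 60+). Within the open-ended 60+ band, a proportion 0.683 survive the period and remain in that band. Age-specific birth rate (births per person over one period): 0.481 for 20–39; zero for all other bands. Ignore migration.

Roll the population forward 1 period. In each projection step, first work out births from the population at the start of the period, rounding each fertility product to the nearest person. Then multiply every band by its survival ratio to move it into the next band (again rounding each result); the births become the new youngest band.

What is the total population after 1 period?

After projecting period 1:
Births: 620 * 0.481 = 298
20–39: 1430 * 0.972 = 1390
40–59: 620 * 0.984 = 610
60+: 630 * 0.933 + 940 * 0.683 = 588 + 642 = 1230
→ [298, 1390, 610, 1230]
Total after period 1: 298 + 1390 + 610 + 1230 = 3528

3528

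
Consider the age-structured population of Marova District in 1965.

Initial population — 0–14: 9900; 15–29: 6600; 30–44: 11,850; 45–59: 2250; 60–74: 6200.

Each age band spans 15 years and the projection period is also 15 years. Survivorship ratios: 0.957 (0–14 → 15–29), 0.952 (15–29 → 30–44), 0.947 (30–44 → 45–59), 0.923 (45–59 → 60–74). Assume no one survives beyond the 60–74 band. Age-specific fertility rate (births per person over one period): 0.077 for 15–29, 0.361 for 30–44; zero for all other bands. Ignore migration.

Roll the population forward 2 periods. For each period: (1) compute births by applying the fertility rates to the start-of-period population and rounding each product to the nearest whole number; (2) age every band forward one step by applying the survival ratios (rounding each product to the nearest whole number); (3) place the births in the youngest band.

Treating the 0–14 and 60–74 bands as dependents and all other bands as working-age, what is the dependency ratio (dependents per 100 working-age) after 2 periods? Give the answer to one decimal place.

— Period 1 —
Births: 6600 × 0.077 = 508, 11850 × 0.361 = 4278 ⇒ total 4786
15–29: 9900 × 0.957 = 9474
30–44: 6600 × 0.952 = 6283
45–59: 11850 × 0.947 = 11222
60–74: 2250 × 0.923 = 2077
Giving 4786 / 9474 / 6283 / 11222 / 2077.
— Period 2 —
Births: 9474 × 0.077 = 729, 6283 × 0.361 = 2268 ⇒ total 2997
15–29: 4786 × 0.957 = 4580
30–44: 9474 × 0.952 = 9019
45–59: 6283 × 0.947 = 5950
60–74: 11222 × 0.923 = 10358
Giving 2997 / 4580 / 9019 / 5950 / 10358.
Dependents (band 0–14 + band 60–74) = 2997 + 10358 = 13355; working-age = 19549; ratio = 13355/19549 × 100 = 68.3

68.3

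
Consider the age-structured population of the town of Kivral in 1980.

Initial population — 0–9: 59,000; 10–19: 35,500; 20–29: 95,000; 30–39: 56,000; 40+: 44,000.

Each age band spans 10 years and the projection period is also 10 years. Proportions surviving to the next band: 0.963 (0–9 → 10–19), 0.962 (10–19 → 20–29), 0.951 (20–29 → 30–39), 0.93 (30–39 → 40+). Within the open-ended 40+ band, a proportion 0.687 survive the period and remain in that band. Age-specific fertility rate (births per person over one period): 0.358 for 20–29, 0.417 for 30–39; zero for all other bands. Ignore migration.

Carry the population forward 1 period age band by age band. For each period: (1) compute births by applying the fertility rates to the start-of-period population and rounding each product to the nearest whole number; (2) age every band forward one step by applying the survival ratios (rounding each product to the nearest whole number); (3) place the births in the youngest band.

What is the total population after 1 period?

320983

Numbering the groups 1..5 from youngest to oldest:
After projecting period 1:
Births: 95000 * 0.358 = 34010  |  56000 * 0.417 = 23352 → 57362
Group 2: 59000 * 0.963 = 56817
Group 3: 35500 * 0.962 = 34151
Group 4: 95000 * 0.951 = 90345
Group 5: 56000 * 0.93 + 44000 * 0.687 = 52080 + 30228 = 82308
End of period: [57362, 56817, 34151, 90345, 82308]
Total after period 1: 57362 + 56817 + 34151 + 90345 + 82308 = 320983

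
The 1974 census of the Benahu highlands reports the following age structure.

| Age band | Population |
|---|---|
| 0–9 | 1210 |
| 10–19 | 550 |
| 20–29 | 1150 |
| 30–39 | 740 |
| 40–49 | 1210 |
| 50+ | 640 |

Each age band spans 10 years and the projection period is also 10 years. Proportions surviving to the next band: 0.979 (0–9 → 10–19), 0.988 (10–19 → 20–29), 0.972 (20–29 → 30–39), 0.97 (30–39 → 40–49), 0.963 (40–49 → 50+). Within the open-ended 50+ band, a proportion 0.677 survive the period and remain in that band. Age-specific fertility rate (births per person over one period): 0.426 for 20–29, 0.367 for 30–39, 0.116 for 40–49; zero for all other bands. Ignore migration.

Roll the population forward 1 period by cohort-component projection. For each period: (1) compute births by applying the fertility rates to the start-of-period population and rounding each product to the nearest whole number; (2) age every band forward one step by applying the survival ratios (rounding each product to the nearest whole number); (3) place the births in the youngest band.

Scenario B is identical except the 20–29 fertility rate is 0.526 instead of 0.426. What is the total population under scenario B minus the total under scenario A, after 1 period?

115

Period 1.
Births: 1150 × 0.426 = 490, 740 × 0.367 = 272, 1210 × 0.116 = 140 → total 902
10–19: 1210 × 0.979 = 1185
20–29: 550 × 0.988 = 543
30–39: 1150 × 0.972 = 1118
40–49: 740 × 0.97 = 718
50+: 1210 × 0.963 + 640 × 0.677 = 1165 + 433 = 1598
End of period: [902, 1185, 543, 1118, 718, 1598]
Scenario A total after 1 period: 6064
Scenario B projection —
Period 1.
Births: 1150 × 0.526 = 605, 740 × 0.367 = 272, 1210 × 0.116 = 140 → total 1017
10–19: 1210 × 0.979 = 1185
20–29: 550 × 0.988 = 543
30–39: 1150 × 0.972 = 1118
40–49: 740 × 0.97 = 718
50+: 1210 × 0.963 + 640 × 0.677 = 1165 + 433 = 1598
End of period: [1017, 1185, 543, 1118, 718, 1598]
Scenario B total after 1 period: 6179
Difference B − A = 6179 − 6064 = 115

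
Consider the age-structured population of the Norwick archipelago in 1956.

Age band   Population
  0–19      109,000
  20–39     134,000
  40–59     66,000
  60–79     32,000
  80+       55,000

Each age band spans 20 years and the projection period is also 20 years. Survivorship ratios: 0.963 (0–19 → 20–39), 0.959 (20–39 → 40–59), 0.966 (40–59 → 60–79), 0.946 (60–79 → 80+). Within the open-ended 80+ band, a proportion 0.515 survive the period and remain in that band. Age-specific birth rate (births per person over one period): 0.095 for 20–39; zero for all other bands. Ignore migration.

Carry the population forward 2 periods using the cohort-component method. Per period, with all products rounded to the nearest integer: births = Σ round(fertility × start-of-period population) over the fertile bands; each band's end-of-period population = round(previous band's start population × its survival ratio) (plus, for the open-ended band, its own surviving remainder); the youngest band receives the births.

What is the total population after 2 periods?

(Groups numbered youngest = 1 to oldest = 5.)
[period 1]
Births: 134000 × 0.095 = 12730
Group 2: 109000 × 0.963 = 104967
Group 3: 134000 × 0.959 = 128506
Group 4: 66000 × 0.966 = 63756
Group 5: 32000 × 0.946 + 55000 × 0.515 = 30272 + 28325 = 58597
→ [12730, 104967, 128506, 63756, 58597]
[period 2]
Births: 104967 × 0.095 = 9972
Group 2: 12730 × 0.963 = 12259
Group 3: 104967 × 0.959 = 100663
Group 4: 128506 × 0.966 = 124137
Group 5: 63756 × 0.946 + 58597 × 0.515 = 60313 + 30177 = 90490
→ [9972, 12259, 100663, 124137, 90490]
Total after period 2: 9972 + 12259 + 100663 + 124137 + 90490 = 337521

337521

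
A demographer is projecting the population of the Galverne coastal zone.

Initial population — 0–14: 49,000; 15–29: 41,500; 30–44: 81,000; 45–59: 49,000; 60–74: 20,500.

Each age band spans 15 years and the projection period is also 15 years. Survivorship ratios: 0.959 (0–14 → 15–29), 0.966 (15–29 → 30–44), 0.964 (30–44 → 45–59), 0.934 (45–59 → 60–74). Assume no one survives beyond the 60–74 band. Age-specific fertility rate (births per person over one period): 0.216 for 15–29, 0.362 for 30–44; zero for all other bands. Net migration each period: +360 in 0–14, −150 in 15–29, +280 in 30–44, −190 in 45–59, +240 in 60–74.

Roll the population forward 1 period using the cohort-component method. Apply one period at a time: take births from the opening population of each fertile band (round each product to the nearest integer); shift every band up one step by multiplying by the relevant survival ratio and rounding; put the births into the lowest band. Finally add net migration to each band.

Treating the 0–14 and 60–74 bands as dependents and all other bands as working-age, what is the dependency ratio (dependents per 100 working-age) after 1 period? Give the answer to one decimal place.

After projecting period 1:
Births: 41500 * 0.216 = 8964  |  81000 * 0.362 = 29322 — total 38286
15–29: 49000 * 0.959 = 46991
30–44: 41500 * 0.966 = 40089
45–59: 81000 * 0.964 = 78084
60–74: 49000 * 0.934 = 45766
Net migration: 0–14 + 360 → 38646; 15–29 − 150 → 46841; 30–44 + 280 → 40369; 45–59 − 190 → 77894; 60–74 + 240 → 46006
→ [38646, 46841, 40369, 77894, 46006]
Dependents (band 0–14 + band 60–74) = 38646 + 46006 = 84652; working-age = 165104; ratio = 84652/165104 × 100 = 51.3

51.3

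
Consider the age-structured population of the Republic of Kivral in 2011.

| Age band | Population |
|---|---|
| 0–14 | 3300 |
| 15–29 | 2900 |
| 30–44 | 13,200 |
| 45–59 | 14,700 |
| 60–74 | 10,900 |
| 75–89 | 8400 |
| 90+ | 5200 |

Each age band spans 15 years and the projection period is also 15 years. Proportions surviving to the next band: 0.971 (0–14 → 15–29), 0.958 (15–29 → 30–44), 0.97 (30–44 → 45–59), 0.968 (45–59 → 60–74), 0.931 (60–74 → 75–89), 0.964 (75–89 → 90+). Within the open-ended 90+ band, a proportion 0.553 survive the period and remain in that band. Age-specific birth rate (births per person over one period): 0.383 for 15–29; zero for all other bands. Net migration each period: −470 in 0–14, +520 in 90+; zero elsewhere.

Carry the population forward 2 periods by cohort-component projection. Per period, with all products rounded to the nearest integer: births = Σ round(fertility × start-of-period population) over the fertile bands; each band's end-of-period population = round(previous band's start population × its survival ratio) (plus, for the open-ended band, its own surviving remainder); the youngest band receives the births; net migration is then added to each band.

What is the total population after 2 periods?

[period 1]
Births: 2900 × 0.383 = 1111
15–29: 3300 × 0.971 = 3204
30–44: 2900 × 0.958 = 2778
45–59: 13200 × 0.97 = 12804
60–74: 14700 × 0.968 = 14230
75–89: 10900 × 0.931 = 10148
90+: 8400 × 0.964 + 5200 × 0.553 = 8098 + 2876 = 10974
Net migration: 0–14 − 470 → 641; 90+ + 520 → 11494
→ [641, 3204, 2778, 12804, 14230, 10148, 11494]
[period 2]
Births: 3204 × 0.383 = 1227
15–29: 641 × 0.971 = 622
30–44: 3204 × 0.958 = 3069
45–59: 2778 × 0.97 = 2695
60–74: 12804 × 0.968 = 12394
75–89: 14230 × 0.931 = 13248
90+: 10148 × 0.964 + 11494 × 0.553 = 9783 + 6356 = 16139
Net migration: 0–14 − 470 → 757; 90+ + 520 → 16659
→ [757, 622, 3069, 2695, 12394, 13248, 16659]
Total after period 2: 757 + 622 + 3069 + 2695 + 12394 + 13248 + 16659 = 49444

49444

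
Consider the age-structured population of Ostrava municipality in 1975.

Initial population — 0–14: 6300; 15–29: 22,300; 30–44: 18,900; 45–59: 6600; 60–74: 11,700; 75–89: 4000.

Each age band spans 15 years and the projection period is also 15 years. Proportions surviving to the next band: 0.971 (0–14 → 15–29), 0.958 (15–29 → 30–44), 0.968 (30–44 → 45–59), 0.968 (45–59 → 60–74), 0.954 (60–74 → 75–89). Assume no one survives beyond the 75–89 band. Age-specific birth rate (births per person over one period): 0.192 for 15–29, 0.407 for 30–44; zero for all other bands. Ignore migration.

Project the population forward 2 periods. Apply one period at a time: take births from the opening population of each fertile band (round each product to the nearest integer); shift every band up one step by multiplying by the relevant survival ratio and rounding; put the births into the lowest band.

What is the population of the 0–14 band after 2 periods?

Call the bands 1 to 6, youngest first.
— Period 1 —
Births: 22300 × 0.192 = 4282 ; 18900 × 0.407 = 7692 → total 11974
Band 2: 6300 × 0.971 = 6117
Band 3: 22300 × 0.958 = 21363
Band 4: 18900 × 0.968 = 18295
Band 5: 6600 × 0.968 = 6389
Band 6: 11700 × 0.954 = 11162
Giving 11974 / 6117 / 21363 / 18295 / 6389 / 11162.
— Period 2 —
Births: 6117 × 0.192 = 1174 ; 21363 × 0.407 = 8695 → total 9869
Band 2: 11974 × 0.971 = 11627
Band 3: 6117 × 0.958 = 5860
Band 4: 21363 × 0.968 = 20679
Band 5: 18295 × 0.968 = 17710
Band 6: 6389 × 0.954 = 6095
Giving 9869 / 11627 / 5860 / 20679 / 17710 / 6095.

9869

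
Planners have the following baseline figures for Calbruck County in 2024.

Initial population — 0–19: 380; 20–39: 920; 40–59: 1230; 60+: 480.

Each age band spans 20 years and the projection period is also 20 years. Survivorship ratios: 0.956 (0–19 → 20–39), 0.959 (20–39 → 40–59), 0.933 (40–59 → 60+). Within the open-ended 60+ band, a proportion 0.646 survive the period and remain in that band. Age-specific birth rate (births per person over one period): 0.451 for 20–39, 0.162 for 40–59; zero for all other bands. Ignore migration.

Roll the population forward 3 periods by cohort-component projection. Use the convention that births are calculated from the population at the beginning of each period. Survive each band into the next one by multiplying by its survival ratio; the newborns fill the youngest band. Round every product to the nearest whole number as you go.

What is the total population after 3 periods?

Period 1.
Births: 920 × 0.451 = 415, 1230 × 0.162 = 199 ⇒ total 614
20–39: 380 × 0.956 = 363
40–59: 920 × 0.959 = 882
60+: 1230 × 0.933 + 480 × 0.646 = 1148 + 310 = 1458
Population now: 0–19=614, 20–39=363, 40–59=882, 60+=1458
Period 2.
Births: 363 × 0.451 = 164, 882 × 0.162 = 143 ⇒ total 307
20–39: 614 × 0.956 = 587
40–59: 363 × 0.959 = 348
60+: 882 × 0.933 + 1458 × 0.646 = 823 + 942 = 1765
Population now: 0–19=307, 20–39=587, 40–59=348, 60+=1765
Period 3.
Births: 587 × 0.451 = 265, 348 × 0.162 = 56 ⇒ total 321
20–39: 307 × 0.956 = 293
40–59: 587 × 0.959 = 563
60+: 348 × 0.933 + 1765 × 0.646 = 325 + 1140 = 1465
Population now: 0–19=321, 20–39=293, 40–59=563, 60+=1465
Total after period 3: 321 + 293 + 563 + 1465 = 2642

2642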